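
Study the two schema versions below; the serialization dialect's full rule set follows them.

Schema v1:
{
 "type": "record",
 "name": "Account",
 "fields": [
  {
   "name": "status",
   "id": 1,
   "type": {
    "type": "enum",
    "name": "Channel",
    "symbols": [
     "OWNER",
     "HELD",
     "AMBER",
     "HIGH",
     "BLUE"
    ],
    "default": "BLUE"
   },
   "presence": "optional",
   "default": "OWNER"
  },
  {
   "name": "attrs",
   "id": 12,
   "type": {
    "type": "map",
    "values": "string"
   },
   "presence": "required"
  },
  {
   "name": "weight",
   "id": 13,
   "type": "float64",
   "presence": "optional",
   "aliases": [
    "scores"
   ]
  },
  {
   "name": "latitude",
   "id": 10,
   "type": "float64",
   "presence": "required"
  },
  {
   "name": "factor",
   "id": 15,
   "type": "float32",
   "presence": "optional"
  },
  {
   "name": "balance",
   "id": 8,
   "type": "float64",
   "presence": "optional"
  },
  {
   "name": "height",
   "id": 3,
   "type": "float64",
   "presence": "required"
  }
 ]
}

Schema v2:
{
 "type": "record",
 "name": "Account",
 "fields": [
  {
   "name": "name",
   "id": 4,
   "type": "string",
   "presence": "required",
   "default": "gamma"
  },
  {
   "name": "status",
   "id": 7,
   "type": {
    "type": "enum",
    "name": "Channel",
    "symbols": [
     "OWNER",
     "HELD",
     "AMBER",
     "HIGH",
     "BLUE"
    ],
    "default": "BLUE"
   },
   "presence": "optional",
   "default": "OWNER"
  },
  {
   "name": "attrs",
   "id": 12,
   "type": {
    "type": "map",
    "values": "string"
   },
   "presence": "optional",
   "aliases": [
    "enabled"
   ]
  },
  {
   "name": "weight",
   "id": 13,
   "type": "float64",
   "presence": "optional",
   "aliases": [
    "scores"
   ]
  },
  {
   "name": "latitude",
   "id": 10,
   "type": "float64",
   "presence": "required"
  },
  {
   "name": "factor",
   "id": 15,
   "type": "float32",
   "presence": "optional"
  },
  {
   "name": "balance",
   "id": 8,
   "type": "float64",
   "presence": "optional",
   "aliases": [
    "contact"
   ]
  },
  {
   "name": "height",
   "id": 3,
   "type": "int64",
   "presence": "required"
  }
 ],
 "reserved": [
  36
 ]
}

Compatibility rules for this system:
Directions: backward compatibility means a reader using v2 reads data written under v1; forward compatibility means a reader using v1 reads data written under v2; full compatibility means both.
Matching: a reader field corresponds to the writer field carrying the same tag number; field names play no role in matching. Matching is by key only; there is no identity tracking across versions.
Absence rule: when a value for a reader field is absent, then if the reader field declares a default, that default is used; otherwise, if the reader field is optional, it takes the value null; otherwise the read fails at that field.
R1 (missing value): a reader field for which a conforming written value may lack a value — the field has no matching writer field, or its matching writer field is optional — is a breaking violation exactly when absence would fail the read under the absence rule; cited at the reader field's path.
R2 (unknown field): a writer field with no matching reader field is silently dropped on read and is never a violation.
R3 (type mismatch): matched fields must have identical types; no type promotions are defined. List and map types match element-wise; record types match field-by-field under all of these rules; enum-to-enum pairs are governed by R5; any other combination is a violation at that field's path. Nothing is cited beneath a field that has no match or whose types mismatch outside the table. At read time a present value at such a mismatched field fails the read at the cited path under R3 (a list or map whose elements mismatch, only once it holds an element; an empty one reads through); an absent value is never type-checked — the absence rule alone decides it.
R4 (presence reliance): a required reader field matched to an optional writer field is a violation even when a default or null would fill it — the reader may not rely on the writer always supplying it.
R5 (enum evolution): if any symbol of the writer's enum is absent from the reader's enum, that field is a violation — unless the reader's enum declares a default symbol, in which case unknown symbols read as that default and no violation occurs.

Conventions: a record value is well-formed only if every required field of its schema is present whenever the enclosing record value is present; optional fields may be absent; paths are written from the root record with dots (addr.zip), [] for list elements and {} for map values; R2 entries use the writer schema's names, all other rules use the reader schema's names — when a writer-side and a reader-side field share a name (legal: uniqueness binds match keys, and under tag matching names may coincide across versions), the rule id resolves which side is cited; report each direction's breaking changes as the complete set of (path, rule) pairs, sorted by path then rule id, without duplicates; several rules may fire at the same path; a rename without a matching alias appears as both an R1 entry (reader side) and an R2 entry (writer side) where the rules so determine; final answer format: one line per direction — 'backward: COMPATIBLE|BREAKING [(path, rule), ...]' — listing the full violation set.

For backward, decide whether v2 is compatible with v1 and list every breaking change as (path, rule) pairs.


each type pair in Account: writer, then reader
backward for Account (reader v2, writer v1):
  no writer field matches reader name
  no writer field matches reader status
  writer required, map<string, string> -> map<string, string>: reader attrs maps from writer attrs
  writer optional, float64 -> float64: reader weight maps from writer weight
  writer required, float64 -> float64: reader latitude maps from writer latitude
  writer optional, float32 -> float32: reader factor maps from writer factor
  writer optional, float64 -> float64: reader balance maps from writer balance
  writer required, float64 -> int64: reader height maps from writer height
  writer status: unknown to reader
  violation R3 at height
  backward on Account therefore BREAKING (1)
checking off the Account differences that do not matter here:
  added field name to record Account: required string, tag 4, default "gamma" (in v2 it sits immediately before status) -> triggers nothing under Account's printed rules — same verdict
  field attrs in record Account: required changed to optional -> its effect on Account is confined to the forward direction, not asked
  field status in record Account: tag 1 changed to 7 -> triggers nothing under Account's printed rules — same verdict

backward: BREAKING [(height, R3)]


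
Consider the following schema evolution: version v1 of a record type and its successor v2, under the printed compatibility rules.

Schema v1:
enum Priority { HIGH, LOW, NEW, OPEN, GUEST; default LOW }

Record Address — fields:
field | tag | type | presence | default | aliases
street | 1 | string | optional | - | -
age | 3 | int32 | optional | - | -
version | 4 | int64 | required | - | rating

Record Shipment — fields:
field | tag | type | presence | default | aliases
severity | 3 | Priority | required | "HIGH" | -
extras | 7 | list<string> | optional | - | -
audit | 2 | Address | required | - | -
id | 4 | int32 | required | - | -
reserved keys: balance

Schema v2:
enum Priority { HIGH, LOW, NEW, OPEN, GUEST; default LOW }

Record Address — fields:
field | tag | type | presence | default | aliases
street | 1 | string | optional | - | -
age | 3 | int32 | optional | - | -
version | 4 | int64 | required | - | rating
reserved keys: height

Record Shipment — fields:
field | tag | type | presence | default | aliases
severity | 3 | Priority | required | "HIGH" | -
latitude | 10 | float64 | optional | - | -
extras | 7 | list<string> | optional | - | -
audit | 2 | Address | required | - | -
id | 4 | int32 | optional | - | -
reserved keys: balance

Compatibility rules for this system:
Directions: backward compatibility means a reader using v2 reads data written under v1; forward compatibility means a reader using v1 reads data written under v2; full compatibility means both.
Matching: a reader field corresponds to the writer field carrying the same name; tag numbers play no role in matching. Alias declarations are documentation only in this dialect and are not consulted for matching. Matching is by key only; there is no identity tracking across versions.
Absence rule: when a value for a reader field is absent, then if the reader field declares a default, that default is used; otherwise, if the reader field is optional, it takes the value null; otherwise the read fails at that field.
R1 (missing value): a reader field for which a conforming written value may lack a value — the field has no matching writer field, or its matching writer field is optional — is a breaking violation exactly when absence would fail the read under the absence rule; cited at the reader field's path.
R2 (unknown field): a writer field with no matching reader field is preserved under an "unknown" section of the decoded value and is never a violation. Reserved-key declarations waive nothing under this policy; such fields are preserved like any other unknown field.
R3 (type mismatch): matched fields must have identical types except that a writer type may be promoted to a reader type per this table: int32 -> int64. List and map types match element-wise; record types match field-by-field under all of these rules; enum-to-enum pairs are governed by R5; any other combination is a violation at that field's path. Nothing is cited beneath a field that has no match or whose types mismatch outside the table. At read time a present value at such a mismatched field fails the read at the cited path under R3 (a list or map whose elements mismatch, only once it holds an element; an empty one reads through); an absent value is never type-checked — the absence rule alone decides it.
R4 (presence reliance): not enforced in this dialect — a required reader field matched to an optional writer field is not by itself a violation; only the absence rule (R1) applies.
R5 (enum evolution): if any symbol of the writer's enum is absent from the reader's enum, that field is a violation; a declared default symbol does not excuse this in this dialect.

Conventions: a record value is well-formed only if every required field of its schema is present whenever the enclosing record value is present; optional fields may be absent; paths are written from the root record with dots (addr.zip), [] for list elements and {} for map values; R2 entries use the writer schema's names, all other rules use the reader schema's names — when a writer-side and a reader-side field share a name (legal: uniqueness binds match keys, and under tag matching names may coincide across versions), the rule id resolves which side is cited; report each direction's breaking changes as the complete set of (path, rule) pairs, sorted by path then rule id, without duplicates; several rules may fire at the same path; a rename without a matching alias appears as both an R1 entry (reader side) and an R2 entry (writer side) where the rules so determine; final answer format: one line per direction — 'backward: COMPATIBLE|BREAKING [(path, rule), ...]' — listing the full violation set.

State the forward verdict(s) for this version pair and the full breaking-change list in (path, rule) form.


in Shipment below, arrows point writer -> reader
forward analysis of Shipment with v1 as reader and v2 as writer:
  severity: paired with writer severity (Priority -> Priority; writer required)
  extras: paired with writer extras (list<string> -> list<string>; writer optional)
  audit: paired with writer audit (Address -> Address; writer required)
  id: paired with writer id (int32 -> int32; writer optional)
  leftover writer field: latitude
  audit.street: paired with writer audit.street (string -> string; writer optional)
  audit.age: paired with writer audit.age (int32 -> int32; writer optional)
  audit.version: paired with writer audit.version (int64 -> int64; writer required)
  violation R1 at id
  forward on Shipment therefore BREAKING (1)
diffs on Shipment not affecting the asked answer:
  added field latitude to record Shipment: optional float64, tag 10 (in v2 it sits immediately before extras) -> fires no rule on Shipment, leaving the asked answer as it is

forward: BREAKING [(id, R1)]


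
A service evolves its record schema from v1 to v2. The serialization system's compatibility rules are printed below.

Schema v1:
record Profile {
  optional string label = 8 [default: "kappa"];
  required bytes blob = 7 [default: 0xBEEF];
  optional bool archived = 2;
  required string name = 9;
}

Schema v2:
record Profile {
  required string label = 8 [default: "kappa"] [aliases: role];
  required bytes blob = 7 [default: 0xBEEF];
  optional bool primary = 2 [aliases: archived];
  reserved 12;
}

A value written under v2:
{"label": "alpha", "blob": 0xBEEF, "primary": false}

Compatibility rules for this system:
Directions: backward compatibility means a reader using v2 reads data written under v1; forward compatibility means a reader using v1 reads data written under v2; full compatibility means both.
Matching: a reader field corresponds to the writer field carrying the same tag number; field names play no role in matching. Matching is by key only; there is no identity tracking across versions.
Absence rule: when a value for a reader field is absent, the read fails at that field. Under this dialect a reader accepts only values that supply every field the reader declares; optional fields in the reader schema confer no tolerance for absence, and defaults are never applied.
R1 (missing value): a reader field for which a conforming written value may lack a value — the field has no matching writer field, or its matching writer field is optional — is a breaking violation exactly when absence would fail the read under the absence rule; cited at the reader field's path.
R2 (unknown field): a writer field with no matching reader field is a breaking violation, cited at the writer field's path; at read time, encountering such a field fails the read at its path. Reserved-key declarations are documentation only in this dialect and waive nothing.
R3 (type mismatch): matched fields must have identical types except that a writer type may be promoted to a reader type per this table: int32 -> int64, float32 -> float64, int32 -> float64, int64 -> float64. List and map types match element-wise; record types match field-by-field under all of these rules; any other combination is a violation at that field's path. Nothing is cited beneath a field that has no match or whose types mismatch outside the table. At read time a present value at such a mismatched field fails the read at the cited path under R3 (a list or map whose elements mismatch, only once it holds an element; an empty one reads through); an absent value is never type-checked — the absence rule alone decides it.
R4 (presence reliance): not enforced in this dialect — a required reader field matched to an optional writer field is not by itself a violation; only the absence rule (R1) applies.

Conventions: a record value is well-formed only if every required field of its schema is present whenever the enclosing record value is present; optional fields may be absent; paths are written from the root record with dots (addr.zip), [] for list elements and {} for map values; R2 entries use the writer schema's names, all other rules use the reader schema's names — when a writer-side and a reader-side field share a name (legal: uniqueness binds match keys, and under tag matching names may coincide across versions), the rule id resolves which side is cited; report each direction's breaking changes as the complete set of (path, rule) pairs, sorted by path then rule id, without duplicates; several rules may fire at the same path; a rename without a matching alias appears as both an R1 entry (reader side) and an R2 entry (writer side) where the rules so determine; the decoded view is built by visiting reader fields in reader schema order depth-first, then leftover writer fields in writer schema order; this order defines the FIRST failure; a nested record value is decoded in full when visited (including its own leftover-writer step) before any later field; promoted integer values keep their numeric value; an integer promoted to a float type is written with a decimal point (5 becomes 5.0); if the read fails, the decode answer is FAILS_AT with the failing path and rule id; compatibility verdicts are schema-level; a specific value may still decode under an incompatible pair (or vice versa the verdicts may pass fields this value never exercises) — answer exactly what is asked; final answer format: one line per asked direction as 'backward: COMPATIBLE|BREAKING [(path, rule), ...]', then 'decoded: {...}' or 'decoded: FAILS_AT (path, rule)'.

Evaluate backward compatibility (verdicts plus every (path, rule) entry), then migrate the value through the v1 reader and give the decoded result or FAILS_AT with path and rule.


each type pair in Profile: writer, then reader
backward analysis of Profile with v2 as reader and v1 as writer:
  label <- label (string -> string, writer optional)
  blob <- blob (bytes -> bytes, writer required)
  primary <- archived (bool -> bool, writer optional)
  writer field name has no reader counterpart
  violation R1 at label
  violation R2 at name
  violation R1 at primary
  => backward verdict for Profile: BREAKING, 3 violation(s)
migrating the Profile value to v1:
  label := "alpha"
  blob := 0xBEEF
  archived := false (from writer primary)
  read fails at name under R1 (no fill)
  => FAILS_AT (name, R1)
the other Profile changes do not affect what is asked:
  field label in record Profile: optional changed to required -> fires only in the forward direction of Profile, which is not asked here

backward: BREAKING [(label, R1), (name, R2), (primary, R1)]; decoded: FAILS_AT (name, R1)


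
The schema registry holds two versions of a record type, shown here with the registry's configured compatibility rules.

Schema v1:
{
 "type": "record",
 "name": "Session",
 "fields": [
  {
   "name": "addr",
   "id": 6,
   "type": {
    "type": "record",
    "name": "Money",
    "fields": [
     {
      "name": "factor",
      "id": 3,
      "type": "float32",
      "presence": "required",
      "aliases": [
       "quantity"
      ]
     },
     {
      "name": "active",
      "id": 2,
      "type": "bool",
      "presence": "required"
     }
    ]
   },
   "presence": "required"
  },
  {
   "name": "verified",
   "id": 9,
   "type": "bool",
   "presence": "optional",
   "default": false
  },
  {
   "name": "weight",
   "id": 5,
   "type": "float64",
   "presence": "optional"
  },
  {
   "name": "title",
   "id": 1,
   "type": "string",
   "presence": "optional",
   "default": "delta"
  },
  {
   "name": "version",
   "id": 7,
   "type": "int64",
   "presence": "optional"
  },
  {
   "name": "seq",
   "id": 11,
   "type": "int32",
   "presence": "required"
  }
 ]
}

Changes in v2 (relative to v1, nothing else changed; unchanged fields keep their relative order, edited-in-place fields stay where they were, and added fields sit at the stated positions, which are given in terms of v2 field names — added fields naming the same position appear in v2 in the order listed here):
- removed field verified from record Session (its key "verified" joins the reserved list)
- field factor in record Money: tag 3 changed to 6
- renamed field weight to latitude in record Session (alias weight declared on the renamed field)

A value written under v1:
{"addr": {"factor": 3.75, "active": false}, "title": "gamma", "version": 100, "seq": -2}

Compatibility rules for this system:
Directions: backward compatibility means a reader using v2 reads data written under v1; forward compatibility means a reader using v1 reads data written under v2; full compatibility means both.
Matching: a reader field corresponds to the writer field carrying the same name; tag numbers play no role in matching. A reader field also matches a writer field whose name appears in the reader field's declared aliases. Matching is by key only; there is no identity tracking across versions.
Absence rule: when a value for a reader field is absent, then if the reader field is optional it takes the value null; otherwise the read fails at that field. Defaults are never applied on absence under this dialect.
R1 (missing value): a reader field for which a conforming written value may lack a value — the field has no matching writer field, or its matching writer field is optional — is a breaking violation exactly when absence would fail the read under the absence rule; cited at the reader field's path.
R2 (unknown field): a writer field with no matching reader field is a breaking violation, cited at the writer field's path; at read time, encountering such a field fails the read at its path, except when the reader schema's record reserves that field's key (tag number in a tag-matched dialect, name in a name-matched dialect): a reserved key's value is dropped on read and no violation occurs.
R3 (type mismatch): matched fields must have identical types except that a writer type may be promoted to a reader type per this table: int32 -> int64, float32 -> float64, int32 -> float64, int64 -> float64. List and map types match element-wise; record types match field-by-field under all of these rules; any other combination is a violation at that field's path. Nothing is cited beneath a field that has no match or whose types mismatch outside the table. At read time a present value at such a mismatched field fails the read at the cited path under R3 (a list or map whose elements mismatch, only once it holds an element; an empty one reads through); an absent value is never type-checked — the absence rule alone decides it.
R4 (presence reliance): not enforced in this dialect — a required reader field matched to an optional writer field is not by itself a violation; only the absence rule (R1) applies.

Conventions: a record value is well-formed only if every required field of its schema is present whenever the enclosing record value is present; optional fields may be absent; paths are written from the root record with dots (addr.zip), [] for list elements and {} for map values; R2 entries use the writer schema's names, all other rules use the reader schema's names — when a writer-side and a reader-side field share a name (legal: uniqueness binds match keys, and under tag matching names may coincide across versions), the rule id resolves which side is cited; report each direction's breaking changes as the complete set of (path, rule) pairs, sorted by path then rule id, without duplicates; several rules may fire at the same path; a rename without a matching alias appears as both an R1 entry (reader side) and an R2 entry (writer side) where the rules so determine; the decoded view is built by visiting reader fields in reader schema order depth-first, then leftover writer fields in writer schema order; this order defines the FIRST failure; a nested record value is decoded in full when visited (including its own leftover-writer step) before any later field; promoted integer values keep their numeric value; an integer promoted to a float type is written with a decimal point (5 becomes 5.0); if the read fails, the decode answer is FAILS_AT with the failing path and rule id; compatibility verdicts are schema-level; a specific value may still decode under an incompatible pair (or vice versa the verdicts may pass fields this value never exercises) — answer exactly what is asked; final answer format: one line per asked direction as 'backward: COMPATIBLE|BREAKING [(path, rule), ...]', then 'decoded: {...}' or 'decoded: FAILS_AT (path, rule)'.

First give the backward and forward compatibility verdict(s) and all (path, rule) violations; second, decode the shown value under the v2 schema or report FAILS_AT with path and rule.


backward: COMPATIBLE []; forward: BREAKING [(latitude, R2)]; decoded: {"addr": {"factor": 3.75, "active": false}, "latitude": null, "title": "gamma", "version": 100, "seq": -2}

the writer's type comes first in each Session pair
backward pass over Session, reader schema v2, writer schema v1:
  addr: paired with writer addr (Money -> Money; writer required)
  latitude: paired with writer weight (float64 -> float64; writer optional)
  title: paired with writer title (string -> string; writer optional)
  version: paired with writer version (int64 -> int64; writer optional)
  seq: paired with writer seq (int32 -> int32; writer required)
  writer verified: unknown to reader
  addr.factor: paired with writer addr.factor (float32 -> float32; writer required)
  addr.active: paired with writer addr.active (bool -> bool; writer required)
  nothing fires on Session: backward is COMPATIBLE
forward pass over Session, reader schema v1, writer schema v2:
  addr: paired with writer addr (Money -> Money; writer required)
  verified has no writer counterpart
  weight has no writer counterpart
  title: paired with writer title (string -> string; writer optional)
  version: paired with writer version (int64 -> int64; writer optional)
  seq: paired with writer seq (int32 -> int32; writer required)
  writer latitude: unknown to reader
  addr.factor: paired with writer addr.factor (float32 -> float32; writer required)
  addr.active: paired with writer addr.active (bool -> bool; writer required)
  rule R2 violated at latitude
  => forward: BREAKING (1)
decode walk for Session under reader schema v2:
  addr.factor := 3.75
  addr.active := false
  latitude := null (missing; optional => null)
  title := "gamma"
  version := 100
  seq := -2
  => decoded: {"addr": {"factor": 3.75, "active": false}, "latitude": null, "title": "gamma", "version": 100, "seq": -2}


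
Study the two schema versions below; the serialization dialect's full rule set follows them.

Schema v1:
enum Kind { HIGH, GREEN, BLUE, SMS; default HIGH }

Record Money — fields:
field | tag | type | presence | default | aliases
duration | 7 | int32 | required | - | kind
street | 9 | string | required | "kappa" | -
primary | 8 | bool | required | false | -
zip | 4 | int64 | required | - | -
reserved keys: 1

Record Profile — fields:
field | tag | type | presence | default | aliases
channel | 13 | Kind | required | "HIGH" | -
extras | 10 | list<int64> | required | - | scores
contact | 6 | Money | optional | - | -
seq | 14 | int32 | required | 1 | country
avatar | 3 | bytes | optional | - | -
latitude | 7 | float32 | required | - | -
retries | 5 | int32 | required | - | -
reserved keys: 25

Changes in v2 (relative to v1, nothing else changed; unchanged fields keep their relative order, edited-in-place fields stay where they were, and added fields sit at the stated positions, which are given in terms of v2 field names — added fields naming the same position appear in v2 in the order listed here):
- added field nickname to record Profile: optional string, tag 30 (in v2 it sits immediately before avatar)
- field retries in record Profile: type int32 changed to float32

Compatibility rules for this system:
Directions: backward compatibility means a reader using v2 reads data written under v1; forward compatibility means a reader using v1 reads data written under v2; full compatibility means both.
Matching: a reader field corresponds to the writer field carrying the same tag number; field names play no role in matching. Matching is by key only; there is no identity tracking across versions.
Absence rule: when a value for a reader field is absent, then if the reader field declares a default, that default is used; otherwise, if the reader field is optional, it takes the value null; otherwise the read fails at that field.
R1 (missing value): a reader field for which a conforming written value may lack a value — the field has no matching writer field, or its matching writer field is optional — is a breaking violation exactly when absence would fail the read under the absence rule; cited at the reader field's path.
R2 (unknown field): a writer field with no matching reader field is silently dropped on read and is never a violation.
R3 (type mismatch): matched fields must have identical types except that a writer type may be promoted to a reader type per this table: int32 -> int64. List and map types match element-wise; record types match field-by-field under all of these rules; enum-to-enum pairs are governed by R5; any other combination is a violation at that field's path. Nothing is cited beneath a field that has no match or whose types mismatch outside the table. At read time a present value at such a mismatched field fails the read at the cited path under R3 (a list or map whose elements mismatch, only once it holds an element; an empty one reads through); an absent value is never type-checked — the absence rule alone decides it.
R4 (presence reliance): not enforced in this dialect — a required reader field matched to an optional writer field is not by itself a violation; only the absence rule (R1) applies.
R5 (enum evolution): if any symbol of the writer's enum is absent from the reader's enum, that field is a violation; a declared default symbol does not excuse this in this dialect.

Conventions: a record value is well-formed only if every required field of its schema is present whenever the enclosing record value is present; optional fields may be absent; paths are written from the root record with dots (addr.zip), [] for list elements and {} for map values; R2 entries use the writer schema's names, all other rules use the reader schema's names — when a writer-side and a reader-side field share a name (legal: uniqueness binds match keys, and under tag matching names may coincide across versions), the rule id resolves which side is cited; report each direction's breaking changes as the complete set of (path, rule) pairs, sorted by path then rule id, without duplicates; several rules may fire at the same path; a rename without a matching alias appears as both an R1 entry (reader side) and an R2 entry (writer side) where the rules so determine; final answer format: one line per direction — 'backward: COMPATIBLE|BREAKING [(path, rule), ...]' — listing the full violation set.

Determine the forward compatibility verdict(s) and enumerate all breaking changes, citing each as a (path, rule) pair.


each type pair in Profile: writer, then reader
forward pass over Profile, reader schema v1, writer schema v2:
  channel: Kind -> Kind, writer required; from channel
  extras: list<int64> -> list<int64>, writer required; from extras
  contact: Money -> Money, writer optional; from contact
  seq: int32 -> int32, writer required; from seq
  avatar: bytes -> bytes, writer optional; from avatar
  latitude: float32 -> float32, writer required; from latitude
  retries: float32 -> int32, writer required; from retries
  writer field nickname has no reader counterpart
  contact.duration: int32 -> int32, writer required; from contact.duration
  contact.street: string -> string, writer required; from contact.street
  contact.primary: bool -> bool, writer required; from contact.primary
  contact.zip: int64 -> int64, writer required; from contact.zip
  breaking: (retries, R3)
  => forward verdict for Profile: BREAKING, 1 violation(s)
remaining Profile differences; none change what is asked:
  added field nickname to record Profile: optional string, tag 30 (in v2 it sits immediately before avatar) -> triggers nothing under Profile's printed rules — same verdict

forward: BREAKING [(retries, R3)]


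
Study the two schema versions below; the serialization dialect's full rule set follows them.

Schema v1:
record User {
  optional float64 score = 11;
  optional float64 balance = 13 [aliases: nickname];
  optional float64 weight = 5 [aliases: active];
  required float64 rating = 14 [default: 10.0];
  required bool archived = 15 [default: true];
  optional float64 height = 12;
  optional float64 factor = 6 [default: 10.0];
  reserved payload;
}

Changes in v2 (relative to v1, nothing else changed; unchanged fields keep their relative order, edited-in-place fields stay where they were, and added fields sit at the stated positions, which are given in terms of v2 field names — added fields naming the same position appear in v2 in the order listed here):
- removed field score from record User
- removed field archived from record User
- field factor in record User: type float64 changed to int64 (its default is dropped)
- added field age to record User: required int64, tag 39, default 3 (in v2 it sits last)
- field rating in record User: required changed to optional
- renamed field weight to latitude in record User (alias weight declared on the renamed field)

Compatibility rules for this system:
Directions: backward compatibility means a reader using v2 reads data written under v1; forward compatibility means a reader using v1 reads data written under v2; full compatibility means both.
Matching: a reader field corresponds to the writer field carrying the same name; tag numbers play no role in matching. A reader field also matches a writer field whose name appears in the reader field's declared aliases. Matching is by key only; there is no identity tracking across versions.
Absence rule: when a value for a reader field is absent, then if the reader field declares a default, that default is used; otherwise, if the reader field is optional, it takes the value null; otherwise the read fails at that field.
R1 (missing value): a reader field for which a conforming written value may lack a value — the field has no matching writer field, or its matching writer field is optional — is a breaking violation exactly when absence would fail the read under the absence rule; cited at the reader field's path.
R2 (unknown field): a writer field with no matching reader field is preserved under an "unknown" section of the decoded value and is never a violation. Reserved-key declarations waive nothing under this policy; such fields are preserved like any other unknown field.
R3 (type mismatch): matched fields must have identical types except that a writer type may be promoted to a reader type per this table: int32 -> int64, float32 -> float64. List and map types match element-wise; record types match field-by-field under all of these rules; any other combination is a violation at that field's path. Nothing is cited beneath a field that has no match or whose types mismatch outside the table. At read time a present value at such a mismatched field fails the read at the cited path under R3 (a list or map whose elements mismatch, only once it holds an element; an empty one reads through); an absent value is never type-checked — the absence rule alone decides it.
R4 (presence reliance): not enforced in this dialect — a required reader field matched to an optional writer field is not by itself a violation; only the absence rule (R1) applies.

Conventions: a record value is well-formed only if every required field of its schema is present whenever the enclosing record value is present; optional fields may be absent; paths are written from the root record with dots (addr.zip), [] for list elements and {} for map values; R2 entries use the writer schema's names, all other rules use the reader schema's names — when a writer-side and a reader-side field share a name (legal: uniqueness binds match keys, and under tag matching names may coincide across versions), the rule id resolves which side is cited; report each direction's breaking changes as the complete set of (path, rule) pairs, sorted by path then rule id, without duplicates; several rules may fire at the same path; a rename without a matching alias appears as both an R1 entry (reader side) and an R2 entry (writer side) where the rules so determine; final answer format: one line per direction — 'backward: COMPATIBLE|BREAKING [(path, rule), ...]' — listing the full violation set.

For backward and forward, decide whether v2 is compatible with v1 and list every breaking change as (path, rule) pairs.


backward: BREAKING [(factor, R3)]; forward: BREAKING [(factor, R3)]

the writer's type comes first in each User pair
backward pass over User, reader schema v2, writer schema v1:
  balance: float64 -> float64, writer optional; from balance
  latitude: float64 -> float64, writer optional; from weight
  rating: float64 -> float64, writer required; from rating
  height: float64 -> float64, writer optional; from height
  factor: float64 -> int64, writer optional; from factor
  age: no writer match
  leftover writer field: score
  leftover writer field: archived
  violation R3 at factor
  => backward: BREAKING (1)
forward pass over User, reader schema v1, writer schema v2:
  score: no writer match
  balance: float64 -> float64, writer optional; from balance
  weight: no writer match
  rating: float64 -> float64, writer optional; from rating
  archived: no writer match
  height: float64 -> float64, writer optional; from height
  factor: int64 -> float64, writer optional; from factor
  leftover writer field: latitude
  leftover writer field: age
  violation R3 at factor
  => forward: BREAKING (1)


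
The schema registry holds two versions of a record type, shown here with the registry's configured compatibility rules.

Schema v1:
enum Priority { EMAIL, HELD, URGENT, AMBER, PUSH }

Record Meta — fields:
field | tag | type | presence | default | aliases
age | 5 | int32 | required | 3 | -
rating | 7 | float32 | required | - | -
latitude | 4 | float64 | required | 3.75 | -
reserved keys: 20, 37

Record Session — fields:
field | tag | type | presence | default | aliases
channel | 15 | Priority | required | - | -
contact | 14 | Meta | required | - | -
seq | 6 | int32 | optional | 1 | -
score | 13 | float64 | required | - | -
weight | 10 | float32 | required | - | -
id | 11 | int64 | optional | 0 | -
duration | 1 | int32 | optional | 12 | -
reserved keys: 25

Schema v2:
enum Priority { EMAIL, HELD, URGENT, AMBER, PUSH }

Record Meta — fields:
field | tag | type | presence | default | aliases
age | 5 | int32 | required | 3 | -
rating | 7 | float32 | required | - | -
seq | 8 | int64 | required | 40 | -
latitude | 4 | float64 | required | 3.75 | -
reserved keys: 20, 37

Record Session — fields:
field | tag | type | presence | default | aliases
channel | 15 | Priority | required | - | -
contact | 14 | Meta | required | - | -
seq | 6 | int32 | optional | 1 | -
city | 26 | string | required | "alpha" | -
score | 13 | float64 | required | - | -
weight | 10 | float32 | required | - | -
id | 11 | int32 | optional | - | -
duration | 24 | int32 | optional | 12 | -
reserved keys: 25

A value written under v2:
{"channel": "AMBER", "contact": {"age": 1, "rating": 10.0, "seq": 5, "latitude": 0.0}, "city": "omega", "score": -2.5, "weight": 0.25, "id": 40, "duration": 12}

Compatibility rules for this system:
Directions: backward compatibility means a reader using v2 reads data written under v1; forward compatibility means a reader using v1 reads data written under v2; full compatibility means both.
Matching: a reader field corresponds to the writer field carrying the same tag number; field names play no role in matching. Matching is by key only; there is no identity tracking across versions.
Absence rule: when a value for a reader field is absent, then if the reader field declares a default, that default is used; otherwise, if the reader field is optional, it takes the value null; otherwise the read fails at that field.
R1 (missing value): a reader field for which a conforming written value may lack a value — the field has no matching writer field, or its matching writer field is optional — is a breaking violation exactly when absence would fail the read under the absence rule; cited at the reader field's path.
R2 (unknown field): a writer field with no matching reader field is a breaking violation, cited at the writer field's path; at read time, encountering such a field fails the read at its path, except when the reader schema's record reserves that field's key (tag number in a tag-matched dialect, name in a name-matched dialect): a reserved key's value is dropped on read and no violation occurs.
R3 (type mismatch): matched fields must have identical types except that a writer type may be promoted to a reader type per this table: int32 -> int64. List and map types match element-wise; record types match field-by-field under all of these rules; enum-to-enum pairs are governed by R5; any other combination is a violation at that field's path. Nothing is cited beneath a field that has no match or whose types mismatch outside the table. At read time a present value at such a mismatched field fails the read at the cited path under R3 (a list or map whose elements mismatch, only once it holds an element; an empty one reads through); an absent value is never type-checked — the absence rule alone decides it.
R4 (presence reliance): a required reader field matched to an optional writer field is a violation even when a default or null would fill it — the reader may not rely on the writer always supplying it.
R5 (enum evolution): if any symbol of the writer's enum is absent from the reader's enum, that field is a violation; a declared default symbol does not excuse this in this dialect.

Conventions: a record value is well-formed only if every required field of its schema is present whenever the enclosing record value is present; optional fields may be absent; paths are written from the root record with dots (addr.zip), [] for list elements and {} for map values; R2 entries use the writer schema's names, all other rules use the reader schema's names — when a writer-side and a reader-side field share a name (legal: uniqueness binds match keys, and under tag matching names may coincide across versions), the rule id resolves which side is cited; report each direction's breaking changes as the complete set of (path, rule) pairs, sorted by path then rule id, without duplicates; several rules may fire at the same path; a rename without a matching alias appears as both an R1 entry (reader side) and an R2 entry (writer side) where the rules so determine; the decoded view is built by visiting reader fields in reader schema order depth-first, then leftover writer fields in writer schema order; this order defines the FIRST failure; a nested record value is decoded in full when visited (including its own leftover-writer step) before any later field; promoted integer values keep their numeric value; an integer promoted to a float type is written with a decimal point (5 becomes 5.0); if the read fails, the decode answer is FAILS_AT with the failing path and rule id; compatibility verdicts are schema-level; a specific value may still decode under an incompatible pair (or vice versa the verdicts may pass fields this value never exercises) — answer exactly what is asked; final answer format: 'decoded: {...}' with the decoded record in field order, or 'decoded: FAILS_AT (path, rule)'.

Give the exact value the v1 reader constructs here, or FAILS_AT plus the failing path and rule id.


decoded: FAILS_AT (contact.seq, R2)

arrows below run writer -> reader for Session
decode walk for Session under reader schema v1:
  channel := "AMBER"
  contact.age := 1
  contact.rating := 10.0
  contact.latitude := 0.0
  read fails at contact.seq under R2 (unknown field)
  => FAILS_AT (contact.seq, R2)
ruling out the remaining Session differences:
  added field city to record Session: required string, tag 26, default "alpha" (in v2 it sits immediately before score) -> changes Session's schema-level verdicts only — the decode of this value is the same
  field id in record Session: type int64 changed to int32 (its default is dropped) -> changes Session's schema-level verdicts only — the decode of this value is the same
  field duration in record Session: tag 1 changed to 24 -> changes Session's schema-level verdicts only — the decode of this value is the same
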